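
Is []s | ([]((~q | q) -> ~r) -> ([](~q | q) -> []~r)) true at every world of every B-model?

Yes, valid

Tableau for the negation ~([]s | ([]((~q | q) -> ~r) -> ([](~q | q) -> []~r))):
1. ~([]s | ([]((~q | q) -> ~r) -> ([](~q | q) -> []~r))), 0
2. ~[]s, 0
3. ~([]((~q | q) -> ~r) -> ([](~q | q) -> []~r)), 0
4. []((~q | q) -> ~r), 0
5. ~([](~q | q) -> []~r), 0
6. [](~q | q), 0
7. ~[]~r, 0
8. (~q | q) -> ~r, 0
9. ~q | q, 0
10. ~r, 0
11. q, 0
12. ~s, 1
13. (~q | q) -> ~r, 1
14. ~q | q, 1
15. ~r, 1
16. q, 1
17. r, 2
18. (~q | q) -> ~r, 2
19. ~q | q, 2
20. ~(~q | q), 2
21. q, 2
22. ~q, 2
Accessibility: 0R0, 0R1, 0R2, 1R0, 1R1, 2R0, 2R2
Branch closes: q and ~q both at 2.
Every branch of the negation's tableau closes; the branch above is one of them.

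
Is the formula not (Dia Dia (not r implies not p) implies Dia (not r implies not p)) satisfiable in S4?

1. not (Dia Dia (not r implies not p) implies Dia (not r implies not p)), 0
2. Dia Dia (not r implies not p), 0   [neg-implies-rule on 1]
3. not Dia (not r implies not p), 0   [neg-implies-rule on 1]
4. not (not r implies not p), 0   [neg-Dia-rule on 3 via 0R0]
5. not r, 0   [neg-implies-rule on 4]
6. p, 0   [neg-implies-rule on 4]
7. Dia (not r implies not p), 1   [Dia-rule on 2: fresh world 1, 0R1]
8. not (not r implies not p), 1   [neg-Dia-rule on 3 via 0R1]
9. not r, 1   [neg-implies-rule on 8]
10. p, 1   [neg-implies-rule on 8]
11. not r implies not p, 2   [Dia-rule on 7: fresh world 2, 1R2]
12. not (not r implies not p), 2   [neg-Dia-rule on 3 via 0R2]
13. not r, 2   [neg-implies-rule on 12]
14. p, 2   [neg-implies-rule on 12]
15. not p, 2   [implies-rule on 11 (branches; this branch)]
Accessibility: 0R0, 0R1, 0R2, 1R1, 1R2, 2R2
Branch closes: p and not p both at 2.
All branches of the tableau close; one closing branch shown above.

No, unsatisfiable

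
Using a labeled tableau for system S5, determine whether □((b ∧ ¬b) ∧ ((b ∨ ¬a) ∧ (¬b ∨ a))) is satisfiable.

No, unsatisfiable

1. □((b ∧ ¬b) ∧ ((b ∨ ¬a) ∧ (¬b ∨ a))), w0
2. (b ∧ ¬b) ∧ ((b ∨ ¬a) ∧ (¬b ∨ a)), w0   [□-rule on 1 via w0Rw0]
3. b ∧ ¬b, w0   [∧-rule on 2]
4. (b ∨ ¬a) ∧ (¬b ∨ a), w0   [∧-rule on 2]
5. b, w0   [∧-rule on 3]
6. ¬b, w0   [∧-rule on 3]
Accessibility: w0Rw0
Branch closes: b and ¬b both at w0.
Every branch closes; the branch above is one of them.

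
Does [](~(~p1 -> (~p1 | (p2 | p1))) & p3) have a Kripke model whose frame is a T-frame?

1. [](~(~p1 -> (~p1 | (p2 | p1))) & p3), 0
2. ~(~p1 -> (~p1 | (p2 | p1))) & p3, 0   [[]-rule on 1 via 0R0]
3. ~(~p1 -> (~p1 | (p2 | p1))), 0   [&-rule on 2]
4. p3, 0   [&-rule on 2]
5. ~p1, 0   [~->-rule on 3]
6. ~(~p1 | (p2 | p1)), 0   [~->-rule on 3]
7. p1, 0   [~|-rule on 6]
8. ~(p2 | p1), 0   [~|-rule on 6]
Accessibility: 0R0
Branch closes: p1 and ~p1 both at 0.
(One branch shown.) All branches close.

No, unsatisfiable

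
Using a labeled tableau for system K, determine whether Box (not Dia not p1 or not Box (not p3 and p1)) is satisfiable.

1. Box (not Dia not p1 or not Box (not p3 and p1)), 0

Yes, satisfiable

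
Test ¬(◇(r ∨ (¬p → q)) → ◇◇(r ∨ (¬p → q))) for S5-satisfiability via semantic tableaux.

No, unsatisfiable

1. ¬(◇(r ∨ (¬p → q)) → ◇◇(r ∨ (¬p → q))), w0
2. ◇(r ∨ (¬p → q)), w0
3. ¬◇◇(r ∨ (¬p → q)), w0
4. ¬◇(r ∨ (¬p → q)), w0
5. ¬(r ∨ (¬p → q)), w0
6. ¬r, w0
7. ¬(¬p → q), w0
8. ¬p, w0
9. ¬q, w0
10. r ∨ (¬p → q), w1
11. ¬◇(r ∨ (¬p → q)), w1
12. ¬(r ∨ (¬p → q)), w1
13. ¬r, w1
14. ¬(¬p → q), w1
15. ¬p, w1
16. ¬q, w1
17. ¬p → q, w1
18. q, w1
Accessibility: w0Rw0, w0Rw1, w1Rw0, w1Rw1
Branch closes: q and ¬q both at w1.
(One branch shown.) All branches close.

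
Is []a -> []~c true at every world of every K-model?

Tableau for the negation ~([]a -> []~c):
1. ~([]a -> []~c), 0
2. []a, 0
3. ~[]~c, 0
4. c, 1
5. a, 1
Accessibility: 0R1
The negation has an open branch (countermodel exists).

Not valid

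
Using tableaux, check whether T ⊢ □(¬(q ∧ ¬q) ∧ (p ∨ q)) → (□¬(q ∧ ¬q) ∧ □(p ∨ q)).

Tableau for the negation ¬(□(¬(q ∧ ¬q) ∧ (p ∨ q)) → (□¬(q ∧ ¬q) ∧ □(p ∨ q))):
1. ¬(□(¬(q ∧ ¬q) ∧ (p ∨ q)) → (□¬(q ∧ ¬q) ∧ □(p ∨ q))), w0
2. □(¬(q ∧ ¬q) ∧ (p ∨ q)), w0
3. ¬(□¬(q ∧ ¬q) ∧ □(p ∨ q)), w0
4. ¬(q ∧ ¬q) ∧ (p ∨ q), w0
5. ¬(q ∧ ¬q), w0
6. p ∨ q, w0
7. ¬□(p ∨ q), w0
8. q, w0
9. ¬(p ∨ q), w1
10. ¬p, w1
11. ¬q, w1
12. ¬(q ∧ ¬q) ∧ (p ∨ q), w1
13. ¬(q ∧ ¬q), w1
14. p ∨ q, w1
15. q, w1
Accessibility: w0Rw0, w0Rw1, w1Rw1
Branch closes: q and ¬q both at w1.
All branches of the negation close; one closing branch shown above.

Yes, valid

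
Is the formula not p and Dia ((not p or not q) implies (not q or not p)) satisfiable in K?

1. not p and Dia ((not p or not q) implies (not q or not p)), w0
2. not p, w0
3. Dia ((not p or not q) implies (not q or not p)), w0
4. (not p or not q) implies (not q or not p), w1
5. not q or not p, w1
6. not p, w1
Accessibility: w0Rw1

Yes, satisfiable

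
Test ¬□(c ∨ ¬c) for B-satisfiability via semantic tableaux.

1. ¬□(c ∨ ¬c), w0
2. ¬(c ∨ ¬c), w1
3. ¬c, w1
4. c, w1
Accessibility: w0Rw0, w0Rw1, w1Rw0, w1Rw1
Branch closes: c and ¬c both at w1.
Every branch closes; the branch above is one of them.

No, unsatisfiable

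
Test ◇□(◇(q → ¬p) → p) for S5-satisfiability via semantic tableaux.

Yes, satisfiable

1. ◇□(◇(q → ¬p) → p), w0
2. □(◇(q → ¬p) → p), w1
3. ◇(q → ¬p) → p, w0
4. ◇(q → ¬p) → p, w1
5. p, w0
6. p, w1
Accessibility: w0Rw0, w0Rw1, w1Rw0, w1Rw1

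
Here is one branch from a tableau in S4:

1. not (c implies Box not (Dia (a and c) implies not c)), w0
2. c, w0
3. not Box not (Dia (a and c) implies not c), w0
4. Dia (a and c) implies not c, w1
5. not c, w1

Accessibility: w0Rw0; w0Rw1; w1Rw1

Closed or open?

Open

No world carries both an atom and its negation.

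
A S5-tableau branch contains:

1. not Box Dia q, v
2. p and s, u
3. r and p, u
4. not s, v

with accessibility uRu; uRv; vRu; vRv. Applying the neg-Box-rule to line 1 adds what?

a fresh world w with vRw, and not Dia q at w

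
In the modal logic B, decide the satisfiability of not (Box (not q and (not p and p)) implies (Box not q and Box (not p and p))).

1. not (Box (not q and (not p and p)) implies (Box not q and Box (not p and p))), 0
2. Box (not q and (not p and p)), 0
3. not (Box not q and Box (not p and p)), 0
4. not q and (not p and p), 0
5. not q, 0
6. not p and p, 0
7. not p, 0
8. p, 0
Accessibility: 0R0
Branch closes: p and not p both at 0.
All branches of the tableau close; one closing branch shown above.

No, unsatisfiable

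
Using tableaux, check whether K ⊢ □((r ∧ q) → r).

Yes, valid

Tableau for the negation ¬□((r ∧ q) → r):
1. ¬□((r ∧ q) → r), 0
2. ¬((r ∧ q) → r), 1
3. r ∧ q, 1
4. ¬r, 1
5. r, 1
6. q, 1
Accessibility: 0R1
Branch closes: r and ¬r both at 1.
All branches of the negation close; one closing branch shown above.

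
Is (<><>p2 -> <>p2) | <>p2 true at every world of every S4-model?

Tableau for the negation ~((<><>p2 -> <>p2) | <>p2):
1. ~((<><>p2 -> <>p2) | <>p2), 0
2. ~(<><>p2 -> <>p2), 0
3. ~<>p2, 0
4. <><>p2, 0
5. ~p2, 0
6. <>p2, 1
7. ~p2, 1
8. p2, 2
9. ~p2, 2
Accessibility: 0R0, 0R1, 0R2, 1R1, 1R2, 2R2
Branch closes: p2 and ~p2 both at 2.
All branches of the negation close; one closing branch shown above.

Valid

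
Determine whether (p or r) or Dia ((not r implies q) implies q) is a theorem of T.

Tableau for the negation not ((p or r) or Dia ((not r implies q) implies q)):
1. not ((p or r) or Dia ((not r implies q) implies q)), u
2. not (p or r), u   [neg-or-rule on 1]
3. not Dia ((not r implies q) implies q), u   [neg-or-rule on 1]
4. not p, u   [neg-or-rule on 2]
5. not r, u   [neg-or-rule on 2]
6. not ((not r implies q) implies q), u   [neg-Dia-rule on 3 via uRu]
7. not r implies q, u   [neg-implies-rule on 6]
8. not q, u   [neg-implies-rule on 6]
9. q, u   [implies-rule on 7 (branches; this branch)]
Accessibility: uRu
Branch closes: q and not q both at u.
All branches of the negation close; one closing branch shown above.

Yes, valid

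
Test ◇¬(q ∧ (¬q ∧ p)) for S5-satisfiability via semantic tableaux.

1. ◇¬(q ∧ (¬q ∧ p)), w0
2. ¬(q ∧ (¬q ∧ p)), w1
3. ¬(¬q ∧ p), w1
4. ¬p, w1
Accessibility: w0Rw0, w0Rw1, w1Rw0, w1Rw1

Satisfiable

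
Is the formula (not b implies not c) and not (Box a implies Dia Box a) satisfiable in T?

Unsatisfiable

1. (not b implies not c) and not (Box a implies Dia Box a), w0
2. not b implies not c, w0
3. not (Box a implies Dia Box a), w0
4. Box a, w0
5. not Dia Box a, w0
6. a, w0
7. not Box a, w0
8. not c, w0
9. not a, w1
10. a, w1
Accessibility: w0Rw0, w0Rw1, w1Rw1
Branch closes: a and not a both at w1.
Every branch closes; the branch above is one of them.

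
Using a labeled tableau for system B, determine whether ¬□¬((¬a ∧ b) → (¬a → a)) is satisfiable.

Yes, satisfiable

1. ¬□¬((¬a ∧ b) → (¬a → a)), 0
2. (¬a ∧ b) → (¬a → a), 1
3. ¬a → a, 1
4. a, 1
Accessibility: 0R0, 0R1, 1R0, 1R1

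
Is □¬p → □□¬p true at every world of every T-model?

No, not valid

Tableau for the negation ¬(□¬p → □□¬p):
1. ¬(□¬p → □□¬p), w0
2. □¬p, w0
3. ¬□□¬p, w0
4. ¬p, w0
5. ¬□¬p, w1
6. ¬p, w1
7. p, w2
Accessibility: w0Rw0, w0Rw1, w1Rw1, w1Rw2, w2Rw2
The negation has an open branch (countermodel exists).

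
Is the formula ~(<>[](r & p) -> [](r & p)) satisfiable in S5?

1. ~(<>[](r & p) -> [](r & p)), u
2. <>[](r & p), u   [~->-rule on 1]
3. ~[](r & p), u   [~->-rule on 1]
4. [](r & p), v   [<>-rule on 2: fresh world v, uRv]
5. r & p, u   [[]-rule on 4 via vRu]
6. r, u   [&-rule on 5]
7. p, u   [&-rule on 5]
8. r & p, v   [[]-rule on 4 via vRv]
9. r, v   [&-rule on 8]
10. p, v   [&-rule on 8]
11. ~(r & p), w   [~[]-rule on 3: fresh world w, uRw]
12. r & p, w   [[]-rule on 4 via vRw]
13. r, w   [&-rule on 12]
14. p, w   [&-rule on 12]
15. ~p, w   [~&-rule on 11 (branches; this branch)]
Accessibility: uRu, uRv, uRw, vRu, vRv, vRw, wRu, wRv, wRw
Branch closes: p and ~p both at w.
(One branch shown.) All branches close.

Unsatisfiable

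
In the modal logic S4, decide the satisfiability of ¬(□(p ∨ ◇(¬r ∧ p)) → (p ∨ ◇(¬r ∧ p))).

1. ¬(□(p ∨ ◇(¬r ∧ p)) → (p ∨ ◇(¬r ∧ p))), 0
2. □(p ∨ ◇(¬r ∧ p)), 0
3. ¬(p ∨ ◇(¬r ∧ p)), 0
4. ¬p, 0
5. ¬◇(¬r ∧ p), 0
6. p ∨ ◇(¬r ∧ p), 0
7. ¬(¬r ∧ p), 0
8. ◇(¬r ∧ p), 0
9. ¬r ∧ p, 1
10. ¬r, 1
11. p, 1
12. p ∨ ◇(¬r ∧ p), 1
13. ¬(¬r ∧ p), 1
14. ◇(¬r ∧ p), 1
15. ¬p, 1
Accessibility: 0R0, 0R1, 1R1
Branch closes: p and ¬p both at 1.
Every branch closes; the branch above is one of them.

Unsatisfiable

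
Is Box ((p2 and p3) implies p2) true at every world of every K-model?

Tableau for the negation not Box ((p2 and p3) implies p2):
1. not Box ((p2 and p3) implies p2), w0
2. not ((p2 and p3) implies p2), w1
3. p2 and p3, w1
4. not p2, w1
5. p2, w1
6. p3, w1
Accessibility: w0Rw1
Branch closes: p2 and not p2 both at w1.
All branches of the negation close; one closing branch shown above.

Valid in K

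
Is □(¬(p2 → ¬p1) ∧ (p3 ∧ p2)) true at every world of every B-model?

Tableau for the negation ¬□(¬(p2 → ¬p1) ∧ (p3 ∧ p2)):
1. ¬□(¬(p2 → ¬p1) ∧ (p3 ∧ p2)), u
2. ¬(¬(p2 → ¬p1) ∧ (p3 ∧ p2)), v   [¬□-rule on 1: fresh world v, uRv]
3. ¬(p3 ∧ p2), v   [¬∧-rule on 2 (branches; this branch)]
4. ¬p2, v   [¬∧-rule on 3 (branches; this branch)]
Accessibility: uRu, uRv, vRu, vRv
The negation has an open branch (countermodel exists).

No, not valid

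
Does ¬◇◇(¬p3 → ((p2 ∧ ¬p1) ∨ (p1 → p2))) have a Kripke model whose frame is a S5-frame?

Satisfiable (open branch found)

1. ¬◇◇(¬p3 → ((p2 ∧ ¬p1) ∨ (p1 → p2))), w0
2. ¬◇(¬p3 → ((p2 ∧ ¬p1) ∨ (p1 → p2))), w0
3. ¬(¬p3 → ((p2 ∧ ¬p1) ∨ (p1 → p2))), w0
4. ¬p3, w0
5. ¬((p2 ∧ ¬p1) ∨ (p1 → p2)), w0
6. ¬(p2 ∧ ¬p1), w0
7. ¬(p1 → p2), w0
8. p1, w0
9. ¬p2, w0
Accessibility: w0Rw0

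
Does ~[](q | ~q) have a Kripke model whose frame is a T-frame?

Unsatisfiable

1. ~[](q | ~q), 0
2. ~(q | ~q), 1
3. ~q, 1
4. q, 1
Accessibility: 0R0, 0R1, 1R1
Branch closes: q and ~q both at 1.
Every branch closes; the branch above is one of them.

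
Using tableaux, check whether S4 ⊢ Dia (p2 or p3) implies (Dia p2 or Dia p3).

Tableau for the negation not (Dia (p2 or p3) implies (Dia p2 or Dia p3)):
1. not (Dia (p2 or p3) implies (Dia p2 or Dia p3)), u
2. Dia (p2 or p3), u
3. not (Dia p2 or Dia p3), u
4. not Dia p2, u
5. not Dia p3, u
6. not p2, u
7. not p3, u
8. p2 or p3, v
9. not p2, v
10. not p3, v
11. p3, v
Accessibility: uRu, uRv, vRv
Branch closes: p3 and not p3 both at v.
All branches of the negation close; one closing branch shown above.

Valid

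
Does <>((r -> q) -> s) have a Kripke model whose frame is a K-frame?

1. <>((r -> q) -> s), w0
2. (r -> q) -> s, w1   [<>-rule on 1: fresh world w1, w0Rw1]
3. s, w1   [->-rule on 2 (branches; this branch)]
Accessibility: w0Rw1

Satisfiable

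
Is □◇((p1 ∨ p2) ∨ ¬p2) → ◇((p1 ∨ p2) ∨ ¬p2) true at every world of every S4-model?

Tableau for the negation ¬(□◇((p1 ∨ p2) ∨ ¬p2) → ◇((p1 ∨ p2) ∨ ¬p2)):
1. ¬(□◇((p1 ∨ p2) ∨ ¬p2) → ◇((p1 ∨ p2) ∨ ¬p2)), u
2. □◇((p1 ∨ p2) ∨ ¬p2), u
3. ¬◇((p1 ∨ p2) ∨ ¬p2), u
4. ◇((p1 ∨ p2) ∨ ¬p2), u
5. ¬((p1 ∨ p2) ∨ ¬p2), u
6. ¬(p1 ∨ p2), u
7. p2, u
8. ¬p1, u
9. ¬p2, u
Accessibility: uRu
Branch closes: p2 and ¬p2 both at u.
All branches of the negation close; one closing branch shown above.

Valid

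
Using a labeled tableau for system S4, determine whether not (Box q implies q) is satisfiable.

1. not (Box q implies q), w0
2. Box q, w0   [neg-implies-rule on 1]
3. not q, w0   [neg-implies-rule on 1]
4. q, w0   [Box-rule on 2 via w0Rw0]
Accessibility: w0Rw0
Branch closes: q and not q both at w0.
(One branch shown.) All branches close.

Unsatisfiable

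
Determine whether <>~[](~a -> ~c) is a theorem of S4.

Tableau for the negation ~<>~[](~a -> ~c):
1. ~<>~[](~a -> ~c), u
2. [](~a -> ~c), u
3. ~a -> ~c, u
4. ~c, u
Accessibility: uRu
The negation has an open branch (countermodel exists).

No, not valid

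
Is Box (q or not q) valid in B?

Yes, valid

Tableau for the negation not Box (q or not q):
1. not Box (q or not q), u
2. not (q or not q), v
3. not q, v
4. q, v
Accessibility: uRu, uRv, vRu, vRv
Branch closes: q and not q both at v.
Every branch of the negation's tableau closes; the branch above is one of them.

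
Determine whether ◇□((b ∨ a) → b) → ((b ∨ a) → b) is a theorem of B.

Tableau for the negation ¬(◇□((b ∨ a) → b) → ((b ∨ a) → b)):
1. ¬(◇□((b ∨ a) → b) → ((b ∨ a) → b)), w0
2. ◇□((b ∨ a) → b), w0   [¬→-rule on 1]
3. ¬((b ∨ a) → b), w0   [¬→-rule on 1]
4. b ∨ a, w0   [¬→-rule on 3]
5. ¬b, w0   [¬→-rule on 3]
6. a, w0   [∨-rule on 4 (branches; this branch)]
7. □((b ∨ a) → b), w1   [◇-rule on 2: fresh world w1, w0Rw1]
8. (b ∨ a) → b, w0   [□-rule on 7 via w1Rw0]
9. (b ∨ a) → b, w1   [□-rule on 7 via w1Rw1]
10. ¬(b ∨ a), w0   [→-rule on 8 (branches; this branch)]
11. ¬a, w0   [¬∨-rule on 10]
Accessibility: w0Rw0, w0Rw1, w1Rw0, w1Rw1
Branch closes: a and ¬a both at w0.
Every branch of the negation's tableau closes; the branch above is one of them.

Valid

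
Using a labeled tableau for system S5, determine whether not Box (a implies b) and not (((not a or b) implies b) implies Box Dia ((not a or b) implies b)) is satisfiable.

1. not Box (a implies b) and not (((not a or b) implies b) implies Box Dia ((not a or b) implies b)), 0
2. not Box (a implies b), 0
3. not (((not a or b) implies b) implies Box Dia ((not a or b) implies b)), 0
4. (not a or b) implies b, 0
5. not Box Dia ((not a or b) implies b), 0
6. not (not a or b), 0
7. a, 0
8. not b, 0
9. not (a implies b), 1
10. a, 1
11. not b, 1
12. not Dia ((not a or b) implies b), 2
13. not ((not a or b) implies b), 0
14. not a or b, 0
15. not ((not a or b) implies b), 1
16. not a or b, 1
17. not ((not a or b) implies b), 2
18. not a or b, 2
19. not b, 2
20. b, 0
Accessibility: 0R0, 0R1, 0R2, 1R0, 1R1, 1R2, 2R0, 2R1, 2R2
Branch closes: b and not b both at 0.
(One branch shown.) All branches close.

Unsatisfiable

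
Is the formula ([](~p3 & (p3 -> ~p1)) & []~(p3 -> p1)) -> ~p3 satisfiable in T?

1. ([](~p3 & (p3 -> ~p1)) & []~(p3 -> p1)) -> ~p3, u
2. ~p3, u
Accessibility: uRu

Satisfiable (open branch found)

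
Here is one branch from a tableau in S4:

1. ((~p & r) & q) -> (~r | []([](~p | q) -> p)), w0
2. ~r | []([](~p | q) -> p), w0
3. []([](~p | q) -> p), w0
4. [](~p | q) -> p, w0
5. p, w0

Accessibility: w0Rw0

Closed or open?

Not closed

No world carries both an atom and its negation.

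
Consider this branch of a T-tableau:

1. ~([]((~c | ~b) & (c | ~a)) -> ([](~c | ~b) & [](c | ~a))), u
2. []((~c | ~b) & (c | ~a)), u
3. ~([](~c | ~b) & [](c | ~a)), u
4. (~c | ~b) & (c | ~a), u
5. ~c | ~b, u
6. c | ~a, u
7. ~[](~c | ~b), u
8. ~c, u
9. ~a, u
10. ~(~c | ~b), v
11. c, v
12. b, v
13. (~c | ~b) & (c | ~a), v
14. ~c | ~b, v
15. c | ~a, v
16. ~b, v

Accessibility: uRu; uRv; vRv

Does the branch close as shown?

Both b and ~b appear at v.

Yes, closed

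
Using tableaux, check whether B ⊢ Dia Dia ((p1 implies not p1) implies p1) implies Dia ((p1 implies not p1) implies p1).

Not valid

Tableau for the negation not (Dia Dia ((p1 implies not p1) implies p1) implies Dia ((p1 implies not p1) implies p1)):
1. not (Dia Dia ((p1 implies not p1) implies p1) implies Dia ((p1 implies not p1) implies p1)), w0
2. Dia Dia ((p1 implies not p1) implies p1), w0
3. not Dia ((p1 implies not p1) implies p1), w0
4. not ((p1 implies not p1) implies p1), w0
5. p1 implies not p1, w0
6. not p1, w0
7. Dia ((p1 implies not p1) implies p1), w1
8. not ((p1 implies not p1) implies p1), w1
9. p1 implies not p1, w1
10. not p1, w1
11. (p1 implies not p1) implies p1, w2
12. p1, w2
Accessibility: w0Rw0, w0Rw1, w1Rw0, w1Rw1, w1Rw2, w2Rw1, w2Rw2
The negation has an open branch (countermodel exists).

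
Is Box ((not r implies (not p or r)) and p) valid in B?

Tableau for the negation not Box ((not r implies (not p or r)) and p):
1. not Box ((not r implies (not p or r)) and p), 0
2. not ((not r implies (not p or r)) and p), 1
3. not p, 1
Accessibility: 0R0, 0R1, 1R0, 1R1
The negation has an open branch (countermodel exists).

Invalid (countermodel exists)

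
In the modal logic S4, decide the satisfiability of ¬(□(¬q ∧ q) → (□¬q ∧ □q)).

Unsatisfiable

1. ¬(□(¬q ∧ q) → (□¬q ∧ □q)), w0
2. □(¬q ∧ q), w0   [¬→-rule on 1]
3. ¬(□¬q ∧ □q), w0   [¬→-rule on 1]
4. ¬q ∧ q, w0   [□-rule on 2 via w0Rw0]
5. ¬q, w0   [∧-rule on 4]
6. q, w0   [∧-rule on 4]
Accessibility: w0Rw0
Branch closes: q and ¬q both at w0.
All branches of the tableau close; one closing branch shown above.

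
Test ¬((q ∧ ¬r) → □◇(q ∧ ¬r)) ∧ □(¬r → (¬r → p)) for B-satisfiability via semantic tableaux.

1. ¬((q ∧ ¬r) → □◇(q ∧ ¬r)) ∧ □(¬r → (¬r → p)), u
2. ¬((q ∧ ¬r) → □◇(q ∧ ¬r)), u   [∧-rule on 1]
3. □(¬r → (¬r → p)), u   [∧-rule on 1]
4. q ∧ ¬r, u   [¬→-rule on 2]
5. ¬□◇(q ∧ ¬r), u   [¬→-rule on 2]
6. q, u   [∧-rule on 4]
7. ¬r, u   [∧-rule on 4]
8. ¬r → (¬r → p), u   [□-rule on 3 via uRu]
9. ¬r → p, u   [→-rule on 8 (branches; this branch)]
10. p, u   [→-rule on 9 (branches; this branch)]
11. ¬◇(q ∧ ¬r), v   [¬□-rule on 5: fresh world v, uRv]
12. ¬r → (¬r → p), v   [□-rule on 3 via uRv]
13. ¬(q ∧ ¬r), u   [¬◇-rule on 11 via vRu]
14. ¬(q ∧ ¬r), v   [¬◇-rule on 11 via vRv]
15. ¬r → p, v   [→-rule on 12 (branches; this branch)]
16. r, u   [¬∧-rule on 13 (branches; this branch)]
Accessibility: uRu, uRv, vRu, vRv
Branch closes: r and ¬r both at u.
(One branch shown.) All branches close.

Unsatisfiable (every branch closes)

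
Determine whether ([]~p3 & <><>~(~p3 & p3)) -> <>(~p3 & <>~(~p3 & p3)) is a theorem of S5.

Valid

Tableau for the negation ~(([]~p3 & <><>~(~p3 & p3)) -> <>(~p3 & <>~(~p3 & p3))):
1. ~(([]~p3 & <><>~(~p3 & p3)) -> <>(~p3 & <>~(~p3 & p3))), u
2. []~p3 & <><>~(~p3 & p3), u   [~->-rule on 1]
3. ~<>(~p3 & <>~(~p3 & p3)), u   [~->-rule on 1]
4. []~p3, u   [&-rule on 2]
5. <><>~(~p3 & p3), u   [&-rule on 2]
6. ~(~p3 & <>~(~p3 & p3)), u   [~<>-rule on 3 via uRu]
7. ~p3, u   [[]-rule on 4 via uRu]
8. ~<>~(~p3 & p3), u   [~&-rule on 6 (branches; this branch)]
9. ~p3 & p3, u   [~<>-rule on 8 via uRu]
10. p3, u   [&-rule on 9]
Accessibility: uRu
Branch closes: p3 and ~p3 both at u.
Every branch of the negation's tableau closes; the branch above is one of them.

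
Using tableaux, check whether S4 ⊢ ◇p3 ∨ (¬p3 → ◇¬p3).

Valid in S4

Tableau for the negation ¬(◇p3 ∨ (¬p3 → ◇¬p3)):
1. ¬(◇p3 ∨ (¬p3 → ◇¬p3)), w0
2. ¬◇p3, w0
3. ¬(¬p3 → ◇¬p3), w0
4. ¬p3, w0
5. ¬◇¬p3, w0
6. p3, w0
Accessibility: w0Rw0
Branch closes: p3 and ¬p3 both at w0.
All branches of the negation close; one closing branch shown above.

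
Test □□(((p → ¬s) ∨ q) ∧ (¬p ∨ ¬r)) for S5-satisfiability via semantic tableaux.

1. □□(((p → ¬s) ∨ q) ∧ (¬p ∨ ¬r)), w0
2. □(((p → ¬s) ∨ q) ∧ (¬p ∨ ¬r)), w0
3. ((p → ¬s) ∨ q) ∧ (¬p ∨ ¬r), w0
4. (p → ¬s) ∨ q, w0
5. ¬p ∨ ¬r, w0
6. q, w0
7. ¬r, w0
Accessibility: w0Rw0

Satisfiable (open branch found)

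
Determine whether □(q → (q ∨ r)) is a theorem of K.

Yes, valid

Tableau for the negation ¬□(q → (q ∨ r)):
1. ¬□(q → (q ∨ r)), u
2. ¬(q → (q ∨ r)), v
3. q, v
4. ¬(q ∨ r), v
5. ¬q, v
6. ¬r, v
Accessibility: uRv
Branch closes: q and ¬q both at v.
Every branch of the negation's tableau closes; the branch above is one of them.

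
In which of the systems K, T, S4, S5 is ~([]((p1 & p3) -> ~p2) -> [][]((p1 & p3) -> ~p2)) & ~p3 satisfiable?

S4-tableau for the formula:
1. ~([]((p1 & p3) -> ~p2) -> [][]((p1 & p3) -> ~p2)) & ~p3, 0
2. ~([]((p1 & p3) -> ~p2) -> [][]((p1 & p3) -> ~p2)), 0   [&-rule on 1]
3. ~p3, 0   [&-rule on 1]
4. []((p1 & p3) -> ~p2), 0   [~->-rule on 2]
5. ~[][]((p1 & p3) -> ~p2), 0   [~->-rule on 2]
6. (p1 & p3) -> ~p2, 0   [[]-rule on 4 via 0R0]
7. ~(p1 & p3), 0   [->-rule on 6 (branches; this branch)]
8. ~[]((p1 & p3) -> ~p2), 1   [~[]-rule on 5: fresh world 1, 0R1]
9. (p1 & p3) -> ~p2, 1   [[]-rule on 4 via 0R1]
10. ~(p1 & p3), 1   [->-rule on 9 (branches; this branch)]
11. ~p3, 1   [~&-rule on 10 (branches; this branch)]
12. ~((p1 & p3) -> ~p2), 2   [~[]-rule on 8: fresh world 2, 1R2]
13. p1 & p3, 2   [~->-rule on 12]
14. p2, 2   [~->-rule on 12]
15. p1, 2   [&-rule on 13]
16. p3, 2   [&-rule on 13]
17. (p1 & p3) -> ~p2, 2   [[]-rule on 4 via 0R2]
18. ~(p1 & p3), 2   [->-rule on 17 (branches; this branch)]
19. ~p3, 2   [~&-rule on 18 (branches; this branch)]
Accessibility: 0R0, 0R1, 0R2, 1R1, 1R2, 2R2
Branch closes: p3 and ~p3 both at 2.
Every branch closes (one shown): unsatisfiable in S4, hence also in S5 (every S5-frame is an S4-frame).
T-tableau for the formula:
1. ~([]((p1 & p3) -> ~p2) -> [][]((p1 & p3) -> ~p2)) & ~p3, 0
2. ~([]((p1 & p3) -> ~p2) -> [][]((p1 & p3) -> ~p2)), 0   [&-rule on 1]
3. ~p3, 0   [&-rule on 1]
4. []((p1 & p3) -> ~p2), 0   [~->-rule on 2]
5. ~[][]((p1 & p3) -> ~p2), 0   [~->-rule on 2]
6. (p1 & p3) -> ~p2, 0   [[]-rule on 4 via 0R0]
7. ~p2, 0   [->-rule on 6 (branches; this branch)]
8. ~[]((p1 & p3) -> ~p2), 1   [~[]-rule on 5: fresh world 1, 0R1]
9. (p1 & p3) -> ~p2, 1   [[]-rule on 4 via 0R1]
10. ~p2, 1   [->-rule on 9 (branches; this branch)]
11. ~((p1 & p3) -> ~p2), 2   [~[]-rule on 8: fresh world 2, 1R2]
12. p1 & p3, 2   [~->-rule on 11]
13. p2, 2   [~->-rule on 11]
14. p1, 2   [&-rule on 12]
15. p3, 2   [&-rule on 12]
Accessibility: 0R0, 0R1, 1R1, 1R2, 2R2
Complete open branch: satisfiable in T, hence also in K (this T-model is also a K-model).

K, T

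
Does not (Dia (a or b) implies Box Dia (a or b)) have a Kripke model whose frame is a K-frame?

Yes, satisfiable

1. not (Dia (a or b) implies Box Dia (a or b)), u
2. Dia (a or b), u
3. not Box Dia (a or b), u
4. a or b, v
5. b, v
6. not Dia (a or b), w
Accessibility: uRv, uRw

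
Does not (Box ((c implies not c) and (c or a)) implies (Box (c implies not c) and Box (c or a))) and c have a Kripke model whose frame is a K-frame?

Unsatisfiable (every branch closes)

1. not (Box ((c implies not c) and (c or a)) implies (Box (c implies not c) and Box (c or a))) and c, u
2. not (Box ((c implies not c) and (c or a)) implies (Box (c implies not c) and Box (c or a))), u
3. c, u
4. Box ((c implies not c) and (c or a)), u
5. not (Box (c implies not c) and Box (c or a)), u
6. not Box (c or a), u
7. not (c or a), v
8. not c, v
9. not a, v
10. (c implies not c) and (c or a), v
11. c implies not c, v
12. c or a, v
13. a, v
Accessibility: uRv
Branch closes: a and not a both at v.
(One branch shown.) All branches close.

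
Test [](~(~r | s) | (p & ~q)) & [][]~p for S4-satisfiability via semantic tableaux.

1. [](~(~r | s) | (p & ~q)) & [][]~p, w0
2. [](~(~r | s) | (p & ~q)), w0
3. [][]~p, w0
4. ~(~r | s) | (p & ~q), w0
5. []~p, w0
6. ~p, w0
7. ~(~r | s), w0
8. r, w0
9. ~s, w0
Accessibility: w0Rw0

Satisfiable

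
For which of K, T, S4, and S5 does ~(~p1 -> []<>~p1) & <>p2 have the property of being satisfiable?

K, T, S4

S4-tableau for the formula:
1. ~(~p1 -> []<>~p1) & <>p2, u
2. ~(~p1 -> []<>~p1), u
3. <>p2, u
4. ~p1, u
5. ~[]<>~p1, u
6. p2, v
7. ~<>~p1, w
8. p1, w
Accessibility: uRu, uRv, uRw, vRv, wRw
Complete open branch: satisfiable in S4, hence also in K, T (this S4-model is also a K-model and a T-model).
S5-tableau for the formula:
1. ~(~p1 -> []<>~p1) & <>p2, u
2. ~(~p1 -> []<>~p1), u
3. <>p2, u
4. ~p1, u
5. ~[]<>~p1, u
6. p2, v
7. ~<>~p1, w
8. p1, u
Accessibility: uRu, uRv, uRw, vRu, vRv, vRw, wRu, wRv, wRw
Branch closes: p1 and ~p1 both at u.
Every branch closes (one shown): unsatisfiable in S5.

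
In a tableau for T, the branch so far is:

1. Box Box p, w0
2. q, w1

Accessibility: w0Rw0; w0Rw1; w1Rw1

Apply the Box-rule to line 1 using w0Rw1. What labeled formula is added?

Box p, w1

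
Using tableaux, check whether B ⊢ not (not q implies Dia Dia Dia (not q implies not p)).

Tableau for the negation not q implies Dia Dia Dia (not q implies not p):
1. not q implies Dia Dia Dia (not q implies not p), 0
2. Dia Dia Dia (not q implies not p), 0   [implies-rule on 1 (branches; this branch)]
3. Dia Dia (not q implies not p), 1   [Dia-rule on 2: fresh world 1, 0R1]
4. Dia (not q implies not p), 2   [Dia-rule on 3: fresh world 2, 1R2]
5. not q implies not p, 3   [Dia-rule on 4: fresh world 3, 2R3]
6. not p, 3   [implies-rule on 5 (branches; this branch)]
Accessibility: 0R0, 0R1, 1R0, 1R1, 1R2, 2R1, 2R2, 2R3, 3R2, 3R3
The negation has an open branch (countermodel exists).

No, not valid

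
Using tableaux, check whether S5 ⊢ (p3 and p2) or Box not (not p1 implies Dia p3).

Invalid (countermodel exists)

Tableau for the negation not ((p3 and p2) or Box not (not p1 implies Dia p3)):
1. not ((p3 and p2) or Box not (not p1 implies Dia p3)), 0
2. not (p3 and p2), 0
3. not Box not (not p1 implies Dia p3), 0
4. not p2, 0
5. not p1 implies Dia p3, 1
6. Dia p3, 1
7. p3, 2
Accessibility: 0R0, 0R1, 0R2, 1R0, 1R1, 1R2, 2R0, 2R1, 2R2
The negation has an open branch (countermodel exists).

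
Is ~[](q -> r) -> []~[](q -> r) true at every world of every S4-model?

Invalid (countermodel exists)

Tableau for the negation ~(~[](q -> r) -> []~[](q -> r)):
1. ~(~[](q -> r) -> []~[](q -> r)), u
2. ~[](q -> r), u   [~->-rule on 1]
3. ~[]~[](q -> r), u   [~->-rule on 1]
4. ~(q -> r), v   [~[]-rule on 2: fresh world v, uRv]
5. q, v   [~->-rule on 4]
6. ~r, v   [~->-rule on 4]
7. [](q -> r), w   [~[]-rule on 3: fresh world w, uRw]
8. q -> r, w   [[]-rule on 7 via wRw]
9. r, w   [->-rule on 8 (branches; this branch)]
Accessibility: uRu, uRv, uRw, vRv, wRw
The negation has an open branch (countermodel exists).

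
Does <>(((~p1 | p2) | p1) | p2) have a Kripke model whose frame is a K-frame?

1. <>(((~p1 | p2) | p1) | p2), 0
2. ((~p1 | p2) | p1) | p2, 1   [<>-rule on 1: fresh world 1, 0R1]
3. p2, 1   [|-rule on 2 (branches; this branch)]
Accessibility: 0R1

Yes, satisfiable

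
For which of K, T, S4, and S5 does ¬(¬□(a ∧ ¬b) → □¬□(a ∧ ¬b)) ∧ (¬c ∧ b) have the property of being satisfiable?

K, T, S4

S4-tableau for the formula:
1. ¬(¬□(a ∧ ¬b) → □¬□(a ∧ ¬b)) ∧ (¬c ∧ b), u
2. ¬(¬□(a ∧ ¬b) → □¬□(a ∧ ¬b)), u   [∧-rule on 1]
3. ¬c ∧ b, u   [∧-rule on 1]
4. ¬□(a ∧ ¬b), u   [¬→-rule on 2]
5. ¬□¬□(a ∧ ¬b), u   [¬→-rule on 2]
6. ¬c, u   [∧-rule on 3]
7. b, u   [∧-rule on 3]
8. ¬(a ∧ ¬b), v   [¬□-rule on 4: fresh world v, uRv]
9. b, v   [¬∧-rule on 8 (branches; this branch)]
10. □(a ∧ ¬b), w   [¬□-rule on 5: fresh world w, uRw]
11. a ∧ ¬b, w   [□-rule on 10 via wRw]
12. a, w   [∧-rule on 11]
13. ¬b, w   [∧-rule on 11]
Accessibility: uRu, uRv, uRw, vRv, wRw
Complete open branch: satisfiable in S4, hence also in K, T (this S4-model is also a K-model and a T-model).
S5-tableau for the formula:
1. ¬(¬□(a ∧ ¬b) → □¬□(a ∧ ¬b)) ∧ (¬c ∧ b), u
2. ¬(¬□(a ∧ ¬b) → □¬□(a ∧ ¬b)), u   [∧-rule on 1]
3. ¬c ∧ b, u   [∧-rule on 1]
4. ¬□(a ∧ ¬b), u   [¬→-rule on 2]
5. ¬□¬□(a ∧ ¬b), u   [¬→-rule on 2]
6. ¬c, u   [∧-rule on 3]
7. b, u   [∧-rule on 3]
8. ¬(a ∧ ¬b), v   [¬□-rule on 4: fresh world v, uRv]
9. b, v   [¬∧-rule on 8 (branches; this branch)]
10. □(a ∧ ¬b), w   [¬□-rule on 5: fresh world w, uRw]
11. a ∧ ¬b, u   [□-rule on 10 via wRu]
12. a, u   [∧-rule on 11]
13. ¬b, u   [∧-rule on 11]
Accessibility: uRu, uRv, uRw, vRu, vRv, vRw, wRu, wRv, wRw
Branch closes: b and ¬b both at u.
Every branch closes (one shown): unsatisfiable in S5.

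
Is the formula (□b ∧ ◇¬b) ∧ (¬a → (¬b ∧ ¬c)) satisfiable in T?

1. (□b ∧ ◇¬b) ∧ (¬a → (¬b ∧ ¬c)), w0
2. □b ∧ ◇¬b, w0   [∧-rule on 1]
3. ¬a → (¬b ∧ ¬c), w0   [∧-rule on 1]
4. □b, w0   [∧-rule on 2]
5. ◇¬b, w0   [∧-rule on 2]
6. b, w0   [□-rule on 4 via w0Rw0]
7. a, w0   [→-rule on 3 (branches; this branch)]
8. ¬b, w1   [◇-rule on 5: fresh world w1, w0Rw1]
9. b, w1   [□-rule on 4 via w0Rw1]
Accessibility: w0Rw0, w0Rw1, w1Rw1
Branch closes: b and ¬b both at w1.
Every branch closes; the branch above is one of them.

Unsatisfiable (every branch closes)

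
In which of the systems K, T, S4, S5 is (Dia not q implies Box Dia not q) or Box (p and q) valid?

S5

S5-tableau for the negation not ((Dia not q implies Box Dia not q) or Box (p and q)):
1. not ((Dia not q implies Box Dia not q) or Box (p and q)), u
2. not (Dia not q implies Box Dia not q), u   [neg-or-rule on 1]
3. not Box (p and q), u   [neg-or-rule on 1]
4. Dia not q, u   [neg-implies-rule on 2]
5. not Box Dia not q, u   [neg-implies-rule on 2]
6. not (p and q), v   [neg-Box-rule on 3: fresh world v, uRv]
7. not p, v   [neg-and-rule on 6 (branches; this branch)]
8. not q, w   [Dia-rule on 4: fresh world w, uRw]
9. not Dia not q, x   [neg-Box-rule on 5: fresh world x, uRx]
10. q, u   [neg-Dia-rule on 9 via xRu]
11. q, v   [neg-Dia-rule on 9 via xRv]
12. q, w   [neg-Dia-rule on 9 via xRw]
Accessibility: uRu, uRv, uRw, uRx, vRu, vRv, vRw, vRx, wRu, wRv, wRw, wRx, xRu, xRv, xRw, xRx
Branch closes: q and not q both at w.
Every branch closes (one shown): valid in S5.
S4-tableau for the negation not ((Dia not q implies Box Dia not q) or Box (p and q)):
1. not ((Dia not q implies Box Dia not q) or Box (p and q)), u
2. not (Dia not q implies Box Dia not q), u   [neg-or-rule on 1]
3. not Box (p and q), u   [neg-or-rule on 1]
4. Dia not q, u   [neg-implies-rule on 2]
5. not Box Dia not q, u   [neg-implies-rule on 2]
6. not (p and q), v   [neg-Box-rule on 3: fresh world v, uRv]
7. not q, v   [neg-and-rule on 6 (branches; this branch)]
8. not q, w   [Dia-rule on 4: fresh world w, uRw]
9. not Dia not q, x   [neg-Box-rule on 5: fresh world x, uRx]
10. q, x   [neg-Dia-rule on 9 via xRx]
Accessibility: uRu, uRv, uRw, uRx, vRv, wRw, xRx
Complete open branch: countermodel on an S4-frame, so not valid in S4, nor in K, T (the same frame is also a K-frame and a T-frame).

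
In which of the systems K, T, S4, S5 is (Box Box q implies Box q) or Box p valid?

T, S4, S5

T-tableau for the negation not ((Box Box q implies Box q) or Box p):
1. not ((Box Box q implies Box q) or Box p), 0
2. not (Box Box q implies Box q), 0
3. not Box p, 0
4. Box Box q, 0
5. not Box q, 0
6. Box q, 0
7. q, 0
8. not p, 1
9. Box q, 1
10. q, 1
11. not q, 2
12. Box q, 2
13. q, 2
Accessibility: 0R0, 0R1, 0R2, 1R1, 2R2
Branch closes: q and not q both at 2.
Every branch closes (one shown): valid in T, hence also in S4, S5 (every theorem of T is a theorem of S4 and S5).
K-tableau for the negation not ((Box Box q implies Box q) or Box p):
1. not ((Box Box q implies Box q) or Box p), 0
2. not (Box Box q implies Box q), 0
3. not Box p, 0
4. Box Box q, 0
5. not Box q, 0
6. not p, 1
7. Box q, 1
8. not q, 2
9. Box q, 2
Accessibility: 0R1, 0R2
Complete open branch: countermodel on a K-frame, so not valid in K.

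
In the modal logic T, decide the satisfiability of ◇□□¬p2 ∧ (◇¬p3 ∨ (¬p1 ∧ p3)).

Satisfiable (open branch found)

1. ◇□□¬p2 ∧ (◇¬p3 ∨ (¬p1 ∧ p3)), w0
2. ◇□□¬p2, w0   [∧-rule on 1]
3. ◇¬p3 ∨ (¬p1 ∧ p3), w0   [∧-rule on 1]
4. ¬p1 ∧ p3, w0   [∨-rule on 3 (branches; this branch)]
5. ¬p1, w0   [∧-rule on 4]
6. p3, w0   [∧-rule on 4]
7. □□¬p2, w1   [◇-rule on 2: fresh world w1, w0Rw1]
8. □¬p2, w1   [□-rule on 7 via w1Rw1]
9. ¬p2, w1   [□-rule on 8 via w1Rw1]
Accessibility: w0Rw0, w0Rw1, w1Rw1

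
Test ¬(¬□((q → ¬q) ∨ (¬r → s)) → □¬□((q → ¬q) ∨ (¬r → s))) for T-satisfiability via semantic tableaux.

1. ¬(¬□((q → ¬q) ∨ (¬r → s)) → □¬□((q → ¬q) ∨ (¬r → s))), u
2. ¬□((q → ¬q) ∨ (¬r → s)), u   [¬→-rule on 1]
3. ¬□¬□((q → ¬q) ∨ (¬r → s)), u   [¬→-rule on 1]
4. ¬((q → ¬q) ∨ (¬r → s)), v   [¬□-rule on 2: fresh world v, uRv]
5. ¬(q → ¬q), v   [¬∨-rule on 4]
6. ¬(¬r → s), v   [¬∨-rule on 4]
7. q, v   [¬→-rule on 5]
8. ¬r, v   [¬→-rule on 6]
9. ¬s, v   [¬→-rule on 6]
10. □((q → ¬q) ∨ (¬r → s)), w   [¬□-rule on 3: fresh world w, uRw]
11. (q → ¬q) ∨ (¬r → s), w   [□-rule on 10 via wRw]
12. ¬r → s, w   [∨-rule on 11 (branches; this branch)]
13. s, w   [→-rule on 12 (branches; this branch)]
Accessibility: uRu, uRv, uRw, vRv, wRw

Yes, satisfiable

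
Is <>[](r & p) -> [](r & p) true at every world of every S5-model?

Valid

Tableau for the negation ~(<>[](r & p) -> [](r & p)):
1. ~(<>[](r & p) -> [](r & p)), 0
2. <>[](r & p), 0   [~->-rule on 1]
3. ~[](r & p), 0   [~->-rule on 1]
4. [](r & p), 1   [<>-rule on 2: fresh world 1, 0R1]
5. r & p, 0   [[]-rule on 4 via 1R0]
6. r, 0   [&-rule on 5]
7. p, 0   [&-rule on 5]
8. r & p, 1   [[]-rule on 4 via 1R1]
9. r, 1   [&-rule on 8]
10. p, 1   [&-rule on 8]
11. ~(r & p), 2   [~[]-rule on 3: fresh world 2, 0R2]
12. r & p, 2   [[]-rule on 4 via 1R2]
13. r, 2   [&-rule on 12]
14. p, 2   [&-rule on 12]
15. ~p, 2   [~&-rule on 11 (branches; this branch)]
Accessibility: 0R0, 0R1, 0R2, 1R0, 1R1, 1R2, 2R0, 2R1, 2R2
Branch closes: p and ~p both at 2.
Every branch of the negation's tableau closes; the branch above is one of them.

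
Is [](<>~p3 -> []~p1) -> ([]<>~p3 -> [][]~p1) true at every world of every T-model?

Tableau for the negation ~([](<>~p3 -> []~p1) -> ([]<>~p3 -> [][]~p1)):
1. ~([](<>~p3 -> []~p1) -> ([]<>~p3 -> [][]~p1)), u
2. [](<>~p3 -> []~p1), u   [~->-rule on 1]
3. ~([]<>~p3 -> [][]~p1), u   [~->-rule on 1]
4. []<>~p3, u   [~->-rule on 3]
5. ~[][]~p1, u   [~->-rule on 3]
6. <>~p3 -> []~p1, u   [[]-rule on 2 via uRu]
7. <>~p3, u   [[]-rule on 4 via uRu]
8. []~p1, u   [->-rule on 6 (branches; this branch)]
9. ~p1, u   [[]-rule on 8 via uRu]
10. ~[]~p1, v   [~[]-rule on 5: fresh world v, uRv]
11. <>~p3 -> []~p1, v   [[]-rule on 2 via uRv]
12. <>~p3, v   [[]-rule on 4 via uRv]
13. ~p1, v   [[]-rule on 8 via uRv]
14. ~<>~p3, v   [->-rule on 11 (branches; this branch)]
15. p3, v   [~<>-rule on 14 via vRv]
16. ~p3, w   [<>-rule on 7: fresh world w, uRw]
17. <>~p3 -> []~p1, w   [[]-rule on 2 via uRw]
18. <>~p3, w   [[]-rule on 4 via uRw]
19. ~p1, w   [[]-rule on 8 via uRw]
20. []~p1, w   [->-rule on 17 (branches; this branch)]
21. p1, x   [~[]-rule on 10: fresh world x, vRx]
22. p3, x   [~<>-rule on 14 via vRx]
23. ~p3, y   [<>-rule on 12: fresh world y, vRy]
24. p3, y   [~<>-rule on 14 via vRy]
Accessibility: uRu, uRv, uRw, vRv, vRx, vRy, wRw, xRx, yRy
Branch closes: p3 and ~p3 both at y.
Every branch of the negation's tableau closes; the branch above is one of them.

Valid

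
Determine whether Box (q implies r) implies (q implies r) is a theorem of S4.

Tableau for the negation not (Box (q implies r) implies (q implies r)):
1. not (Box (q implies r) implies (q implies r)), w0
2. Box (q implies r), w0
3. not (q implies r), w0
4. q, w0
5. not r, w0
6. q implies r, w0
7. r, w0
Accessibility: w0Rw0
Branch closes: r and not r both at w0.
All branches of the negation close; one closing branch shown above.

Valid in S4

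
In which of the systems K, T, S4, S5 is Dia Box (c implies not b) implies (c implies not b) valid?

S5-tableau for the negation not (Dia Box (c implies not b) implies (c implies not b)):
1. not (Dia Box (c implies not b) implies (c implies not b)), u
2. Dia Box (c implies not b), u
3. not (c implies not b), u
4. c, u
5. b, u
6. Box (c implies not b), v
7. c implies not b, u
8. c implies not b, v
9. not b, u
Accessibility: uRu, uRv, vRu, vRv
Branch closes: b and not b both at u.
Every branch closes (one shown): valid in S5.
S4-tableau for the negation not (Dia Box (c implies not b) implies (c implies not b)):
1. not (Dia Box (c implies not b) implies (c implies not b)), u
2. Dia Box (c implies not b), u
3. not (c implies not b), u
4. c, u
5. b, u
6. Box (c implies not b), v
7. c implies not b, v
8. not b, v
Accessibility: uRu, uRv, vRv
Complete open branch: countermodel on an S4-frame, so not valid in S4, nor in K, T (the same frame is also a K-frame and a T-frame).

S5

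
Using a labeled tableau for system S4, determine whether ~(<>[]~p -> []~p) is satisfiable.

Satisfiable

1. ~(<>[]~p -> []~p), w0
2. <>[]~p, w0   [~->-rule on 1]
3. ~[]~p, w0   [~->-rule on 1]
4. []~p, w1   [<>-rule on 2: fresh world w1, w0Rw1]
5. ~p, w1   [[]-rule on 4 via w1Rw1]
6. p, w2   [~[]-rule on 3: fresh world w2, w0Rw2]
Accessibility: w0Rw0, w0Rw1, w0Rw2, w1Rw1, w2Rw2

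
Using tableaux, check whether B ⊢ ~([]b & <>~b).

Valid

Tableau for the negation []b & <>~b:
1. []b & <>~b, 0
2. []b, 0   [&-rule on 1]
3. <>~b, 0   [&-rule on 1]
4. b, 0   [[]-rule on 2 via 0R0]
5. ~b, 1   [<>-rule on 3: fresh world 1, 0R1]
6. b, 1   [[]-rule on 2 via 0R1]
Accessibility: 0R0, 0R1, 1R0, 1R1
Branch closes: b and ~b both at 1.
Every branch of the negation's tableau closes; the branch above is one of them.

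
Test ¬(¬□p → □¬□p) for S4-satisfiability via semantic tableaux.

Satisfiable

1. ¬(¬□p → □¬□p), w0
2. ¬□p, w0
3. ¬□¬□p, w0
4. ¬p, w1
5. □p, w2
6. p, w2
Accessibility: w0Rw0, w0Rw1, w0Rw2, w1Rw1, w2Rw2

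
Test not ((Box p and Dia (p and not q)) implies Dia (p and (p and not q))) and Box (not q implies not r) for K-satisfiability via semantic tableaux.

Unsatisfiable (every branch closes)

1. not ((Box p and Dia (p and not q)) implies Dia (p and (p and not q))) and Box (not q implies not r), w0
2. not ((Box p and Dia (p and not q)) implies Dia (p and (p and not q))), w0
3. Box (not q implies not r), w0
4. Box p and Dia (p and not q), w0
5. not Dia (p and (p and not q)), w0
6. Box p, w0
7. Dia (p and not q), w0
8. p and not q, w1
9. p, w1
10. not q, w1
11. not q implies not r, w1
12. not (p and (p and not q)), w1
13. not r, w1
14. not (p and not q), w1
15. q, w1
Accessibility: w0Rw1
Branch closes: q and not q both at w1.
All branches of the tableau close; one closing branch shown above.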